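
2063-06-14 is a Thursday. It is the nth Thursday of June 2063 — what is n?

2nd

Day 14 falls in week ⌈14/7⌉ of the month.
Days 1–7 hold the 1st Thursday, 8–14 the 2nd, 15–21 the 3rd, 22–28 the 4th, 29–31 the 5th.
14 is in the range for the 2nd.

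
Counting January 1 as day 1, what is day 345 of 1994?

December 11, 1994

January has 31 days (345 − 31 = 314 remain).
February has 28 days (314 − 28 = 286 remain).
March has 31 days (286 − 31 = 255 remain).
April has 30 days (255 − 30 = 225 remain).
May has 31 days (225 − 31 = 194 remain).
June has 30 days (194 − 30 = 164 remain).
July has 31 days (164 − 31 = 133 remain).
August has 31 days (133 − 31 = 102 remain).
September has 30 days (102 − 30 = 72 remain).
October has 31 days (72 − 31 = 41 remain).
November has 30 days (41 − 30 = 11 remain).
11 into December → December 11.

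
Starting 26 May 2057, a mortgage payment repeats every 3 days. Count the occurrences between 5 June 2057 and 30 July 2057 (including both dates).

18

Occurrences land 3·i days after 26 May 2057 for i = 0, 1, 2, …
5 June 2057 is 10 days after the start; 10 ÷ 3 = 3 remainder 1; since the remainder is 1, round up to i = 4. First occurrence in the window: #5 on 7 June 2057 (4×3 = 12 days in).
30 July 2057 is 65 days after the start; 65 ÷ 3 = 21 remainder 2. Last occurrence in the window: #22 on 28 July 2057.
Occurrences #5 through #22: 18 in total.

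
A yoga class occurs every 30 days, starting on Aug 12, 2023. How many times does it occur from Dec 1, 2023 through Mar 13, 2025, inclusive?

Occurrences land 30·i days after Aug 12, 2023 for i = 0, 1, 2, …
Dec 1, 2023 is 111 days after the start; 111 ÷ 30 = 3 remainder 21; since the remainder is 21, round up to i = 4. First occurrence in the window: #5 on Dec 10, 2023 (4×30 = 120 days in).
Mar 13, 2025 is 579 days after the start; 579 ÷ 30 = 19 remainder 9. Last occurrence in the window: #20 on Mar 4, 2025.
Occurrences #5 through #20: 16 in total.

16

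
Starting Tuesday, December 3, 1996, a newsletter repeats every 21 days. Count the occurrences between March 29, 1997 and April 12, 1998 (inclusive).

Occurrences land 21·i days after December 3, 1996 for i = 0, 1, 2, …
March 29, 1997 is 116 days after the start; 116 ÷ 21 = 5 remainder 11; since the remainder is 11, round up to i = 6. First occurrence in the window: #7 on April 8, 1997 (6×21 = 126 days in).
April 12, 1998 is 495 days after the start; 495 ÷ 21 = 23 remainder 12. Last occurrence in the window: #24 on March 31, 1998.
Occurrences #7 through #24: 18 in total.

18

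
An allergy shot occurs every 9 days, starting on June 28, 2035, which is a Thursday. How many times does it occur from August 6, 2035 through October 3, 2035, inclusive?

6

Occurrences land 9·i days after June 28, 2035 for i = 0, 1, 2, …
August 6, 2035 is 39 days after the start; 39 ÷ 9 = 4 remainder 3; since the remainder is 3, round up to i = 5. First occurrence in the window: #6 on August 12, 2035 (5×9 = 45 days in).
October 3, 2035 is 97 days after the start; 97 ÷ 9 = 10 remainder 7. Last occurrence in the window: #11 on September 26, 2035.
Occurrences #6 through #11: 6 in total.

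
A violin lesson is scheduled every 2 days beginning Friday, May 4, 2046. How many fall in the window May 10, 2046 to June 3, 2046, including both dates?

Occurrences land 2·i days after May 4, 2046 for i = 0, 1, 2, …
May 10, 2046 is 6 days after the start; 6 ÷ 2 = 3 remainder 0. First occurrence in the window: #4 on May 10, 2046 (3×2 = 6 days in).
June 3, 2046 is 30 days after the start; 30 ÷ 2 = 15 remainder 0. Last occurrence in the window: #16 on June 3, 2046.
Occurrences #4 through #16: 13 in total.

13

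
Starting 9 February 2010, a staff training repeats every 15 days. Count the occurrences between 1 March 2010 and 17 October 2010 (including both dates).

Occurrences land 15·i days after 9 February 2010 for i = 0, 1, 2, …
1 March 2010 is 20 days after the start; 20 ÷ 15 = 1 remainder 5; since the remainder is 5, round up to i = 2. First occurrence in the window: #3 on 11 March 2010 (2×15 = 30 days in).
17 October 2010 is 250 days after the start; 250 ÷ 15 = 16 remainder 10. Last occurrence in the window: #17 on 7 October 2010.
Occurrences #3 through #17: 15 in total.

15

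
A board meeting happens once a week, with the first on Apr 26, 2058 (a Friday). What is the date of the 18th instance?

Aug 23, 2058

The 18th occurrence is 17 intervals after the first: 17 × 7 = 119 days after Apr 26, 2058.
Apr has 30 days — 4 days to the end of Apr leaves 115.
May has 31 days (84 left).
Jun has 30 days (54 left).
Jul has 31 days (23 left).
23 days into Aug → Aug 23, 2058.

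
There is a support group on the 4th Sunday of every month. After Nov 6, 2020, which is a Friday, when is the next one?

Nov 2020 starts on a Sunday; its first Sunday is the 1st, so the 4th Sunday is the 22nd — Nov 22, 2020.
Nov 22, 2020 is after Nov 6, 2020, so that is the next one.

Nov 22, 2020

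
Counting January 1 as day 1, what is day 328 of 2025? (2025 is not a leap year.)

January has 31 days (328 − 31 = 297 remain).
February has 28 days (297 − 28 = 269 remain).
March has 31 days (269 − 31 = 238 remain).
April has 30 days (238 − 30 = 208 remain).
May has 31 days (208 − 31 = 177 remain).
June has 30 days (177 − 30 = 147 remain).
July has 31 days (147 − 31 = 116 remain).
August has 31 days (116 − 31 = 85 remain).
September has 30 days (85 − 30 = 55 remain).
October has 31 days (55 − 31 = 24 remain).
24 into November → November 24.

November 24, 2025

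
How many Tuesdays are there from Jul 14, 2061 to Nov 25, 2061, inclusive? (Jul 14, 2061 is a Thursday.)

Jul 14, 2061 is a Thursday; the first Tuesday on or after it is Jul 19, 2061 (5 days later).
From Jul 19, 2061 to Nov 25, 2061: 12 + 31 + 30 + 31 + 25 = 129 days (rest of Jul, Aug, Sep, Oct, Nov).
129 ÷ 7 = 18 full weeks with remainder 3, so 18 more Tuesdays after the first → 19.

19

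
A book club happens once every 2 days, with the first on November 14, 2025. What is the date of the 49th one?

February 18, 2026

The 49th occurrence is 48 intervals after the first: 48 × 2 = 96 days after November 14, 2025.
November has 30 days — 16 days to the end of November leaves 80.
December has 31 days (49 left).
January has 31 days (18 left).
18 days into February → February 18, 2026.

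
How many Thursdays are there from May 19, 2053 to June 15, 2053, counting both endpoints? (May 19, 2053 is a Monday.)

May 19, 2053 is a Monday; the first Thursday on or after it is May 22, 2053 (3 days later).
From May 22, 2053 to June 15, 2053: 9 + 15 = 24 days (rest of May, June).
24 ÷ 7 = 3 full weeks with remainder 3, so 3 more Thursdays after the first → 4.

4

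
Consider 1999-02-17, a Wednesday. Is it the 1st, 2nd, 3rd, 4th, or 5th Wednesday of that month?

3rd

Day 17 falls in week ⌈17/7⌉ of the month.
Days 1–7 hold the 1st Wednesday, 8–14 the 2nd, 15–21 the 3rd, 22–28 the 4th, 29–31 the 5th.
17 is in the range for the 3rd.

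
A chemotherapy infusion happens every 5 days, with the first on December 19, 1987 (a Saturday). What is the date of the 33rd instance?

The 33rd occurrence is 32 intervals after the first: 32 × 5 = 160 days after December 19, 1987.
December has 31 days — 12 days to the end of December leaves 148.
January has 31 days (117 left).
February has 29 days (88 left).
March has 31 days (57 left).
April has 30 days (27 left).
27 days into May → May 27, 1988.

May 27, 1988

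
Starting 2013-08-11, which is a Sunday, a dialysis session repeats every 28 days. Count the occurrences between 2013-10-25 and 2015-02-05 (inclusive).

17

Occurrences land 28·i days after 2013-08-11 for i = 0, 1, 2, …
2013-10-25 is 75 days after the start; 75 ÷ 28 = 2 remainder 19; since the remainder is 19, round up to i = 3. First occurrence in the window: #4 on 2013-11-03 (3×28 = 84 days in).
2015-02-05 is 543 days after the start; 543 ÷ 28 = 19 remainder 11. Last occurrence in the window: #20 on 2015-01-25.
Occurrences #4 through #20: 17 in total.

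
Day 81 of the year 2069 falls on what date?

January has 31 days (81 − 31 = 50 remain).
February has 28 days (50 − 28 = 22 remain).
22 into March → March 22.

22 March 2069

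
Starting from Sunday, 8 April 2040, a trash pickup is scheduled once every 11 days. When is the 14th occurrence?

The 14th occurrence is 13 intervals after the first: 13 × 11 = 143 days after 8 April 2040.
April has 30 days — 22 days to the end of April leaves 121.
May has 31 days (90 left).
June has 30 days (60 left).
July has 31 days (29 left).
29 days into August → 29 August 2040.

29 August 2040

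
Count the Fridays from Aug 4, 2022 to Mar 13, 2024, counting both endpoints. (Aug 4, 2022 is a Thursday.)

Aug 4, 2022 is a Thursday; the first Friday on or after it is Aug 5, 2022 (1 day later).
From Aug 5, 2022 to Mar 13, 2024: 148 + 365 + 73 = 586 days (rest of 2022, 2023, to Mar 13, 2024 in 2024).
586 ÷ 7 = 83 full weeks with remainder 5, so 83 more Fridays after the first → 84.

84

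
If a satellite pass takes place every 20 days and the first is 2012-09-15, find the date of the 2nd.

The 2nd occurrence is 1 interval after the first: 1 × 20 = 20 days after 2012-09-15.
September has 30 days — 15 days to the end of September leaves 5.
5 days into October → 2012-10-05.

2012-10-05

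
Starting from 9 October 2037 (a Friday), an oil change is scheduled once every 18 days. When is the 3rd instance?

14 November 2037

The 3rd occurrence is 2 intervals after the first: 2 × 18 = 36 days after 9 October 2037.
October has 31 days — 22 days to the end of October leaves 14.
14 days into November → 14 November 2037.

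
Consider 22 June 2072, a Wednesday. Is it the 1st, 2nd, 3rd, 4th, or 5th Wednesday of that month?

Day 22 falls in week ⌈22/7⌉ of the month.
Days 1–7 hold the 1st Wednesday, 8–14 the 2nd, 15–21 the 3rd, 22–28 the 4th, 29–31 the 5th.
22 is in the range for the 4th.

4th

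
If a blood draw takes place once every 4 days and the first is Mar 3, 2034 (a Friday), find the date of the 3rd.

The 3rd occurrence is 2 intervals after the first: 2 × 4 = 8 days after Mar 3, 2034.
8 days later is Mar 11, 2034.

Mar 11, 2034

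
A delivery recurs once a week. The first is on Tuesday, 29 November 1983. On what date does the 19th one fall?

The 19th occurrence is 18 intervals after the first: 18 × 7 = 126 days after 29 November 1983.
November has 30 days — 1 day to the end of November leaves 125.
December has 31 days (94 left).
January has 31 days (63 left).
February has 29 days (34 left).
March has 31 days (3 left).
3 days into April → 3 April 1984.

3 April 1984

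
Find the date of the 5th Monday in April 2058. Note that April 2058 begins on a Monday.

29 April 2058

April 2058 begins on a Monday, so the first Monday is April 1.
The 5th Monday is 4 weeks later: 1 + 28 = 29.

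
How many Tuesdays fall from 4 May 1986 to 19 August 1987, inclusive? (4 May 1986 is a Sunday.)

68

4 May 1986 is a Sunday; the first Tuesday on or after it is 6 May 1986 (2 days later).
From 6 May 1986 to 19 August 1987: 239 + 231 = 470 days (rest of 1986, to 19 August 1987 in 1987).
470 ÷ 7 = 67 full weeks with remainder 1, so 67 more Tuesdays after the first → 68.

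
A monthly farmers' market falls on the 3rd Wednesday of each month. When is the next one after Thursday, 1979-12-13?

1979-12-19

December 1979 starts on a Saturday; its first Wednesday is the 5th, so the 3rd Wednesday is the 19th — 1979-12-19.
1979-12-19 is after 1979-12-13, so that is the next one.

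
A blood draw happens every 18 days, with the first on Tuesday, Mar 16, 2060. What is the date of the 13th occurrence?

The 13th occurrence is 12 intervals after the first: 12 × 18 = 216 days after Mar 16, 2060.
Mar has 31 days — 15 days to the end of Mar leaves 201.
Apr has 30 days (171 left).
May has 31 days (140 left).
Jun has 30 days (110 left).
Jul has 31 days (79 left).
Aug has 31 days (48 left).
Sep has 30 days (18 left).
18 days into Oct → Oct 18, 2060.

Oct 18, 2060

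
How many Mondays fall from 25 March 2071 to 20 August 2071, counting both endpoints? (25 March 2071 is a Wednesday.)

25 March 2071 is a Wednesday; the first Monday on or after it is 30 March 2071 (5 days later).
From 30 March 2071 to 20 August 2071: 1 + 30 + 31 + 30 + 31 + 20 = 143 days (rest of March, April, May, June, July, August).
143 ÷ 7 = 20 full weeks with remainder 3, so 20 more Mondays after the first → 21.

21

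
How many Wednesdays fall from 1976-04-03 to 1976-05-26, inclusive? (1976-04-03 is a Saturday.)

8

1976-04-03 is a Saturday; the first Wednesday on or after it is 1976-04-07 (4 days later).
From 1976-04-07 to 1976-05-26: 23 + 26 = 49 days (rest of April, May).
49 ÷ 7 = 7 full weeks with remainder 0, so 7 more Wednesdays after the first → 8.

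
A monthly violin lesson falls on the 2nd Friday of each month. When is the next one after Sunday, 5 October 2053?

October 2053 starts on a Wednesday; its first Friday is the 3rd, so the 2nd Friday is the 10th — 10 October 2053.
10 October 2053 is after 5 October 2053, so that is the next one.

10 October 2053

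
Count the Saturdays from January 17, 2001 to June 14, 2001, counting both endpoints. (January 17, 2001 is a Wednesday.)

January 17, 2001 is a Wednesday; the first Saturday on or after it is January 20, 2001 (3 days later).
From January 20, 2001 to June 14, 2001: 11 + 28 + 31 + 30 + 31 + 14 = 145 days (rest of January, February, March, April, May, June).
145 ÷ 7 = 20 full weeks with remainder 5, so 20 more Saturdays after the first → 21.

21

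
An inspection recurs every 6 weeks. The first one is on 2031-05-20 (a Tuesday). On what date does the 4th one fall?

2031-09-23

The 4th occurrence is 3 intervals after the first: 3 × 42 = 126 days after 2031-05-20.
May has 31 days — 11 days to the end of May leaves 115.
June has 30 days (85 left).
July has 31 days (54 left).
August has 31 days (23 left).
23 days into September → 2031-09-23.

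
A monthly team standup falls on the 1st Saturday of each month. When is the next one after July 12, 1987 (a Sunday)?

August 1, 1987

July 1987 starts on a Wednesday, so its 1st Saturday is July 4, 1987 (3 days in).
That is not after July 12, 1987, so look at August 1987.
August 1987 starts on a Saturday, so its 1st Saturday is August 1, 1987.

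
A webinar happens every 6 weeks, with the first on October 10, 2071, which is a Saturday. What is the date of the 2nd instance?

November 21, 2071

The 2nd occurrence is 1 interval after the first: 1 × 42 = 42 days after October 10, 2071.
October has 31 days — 21 days to the end of October leaves 21.
21 days into November → November 21, 2071.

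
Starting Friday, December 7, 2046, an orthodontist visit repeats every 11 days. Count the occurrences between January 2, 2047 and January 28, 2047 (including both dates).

2

Occurrences land 11·i days after December 7, 2046 for i = 0, 1, 2, …
January 2, 2047 is 26 days after the start; 26 ÷ 11 = 2 remainder 4; since the remainder is 4, round up to i = 3. First occurrence in the window: #4 on January 9, 2047 (3×11 = 33 days in).
January 28, 2047 is 52 days after the start; 52 ÷ 11 = 4 remainder 8. Last occurrence in the window: #5 on January 20, 2047.
Occurrences #4 through #5: 2 in total.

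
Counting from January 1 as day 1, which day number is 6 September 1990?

Days in months before September: 31 + 28 + 31 + 30 + 31 + 30 + 31 + 31 = 243.
Plus 6 days into September → day 249.

249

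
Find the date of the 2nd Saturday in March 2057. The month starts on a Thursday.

March 10, 2057

March 2057 begins on a Thursday, so the first Saturday is March 3 (2 days later).
The 2nd Saturday is 1 weeks later: 3 + 7 = 10.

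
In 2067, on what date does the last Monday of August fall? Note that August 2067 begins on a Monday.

August 29, 2067

August 2067 begins on a Monday, so the first Monday is August 1.
August 2067 has 31 days. Adding weeks: 1, 8, 15, 22, 29 — the last one ≤ 31 is the 29th.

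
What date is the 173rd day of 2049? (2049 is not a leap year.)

Jan has 31 days (173 − 31 = 142 remain).
Feb has 28 days (142 − 28 = 114 remain).
Mar has 31 days (114 − 31 = 83 remain).
Apr has 30 days (83 − 30 = 53 remain).
May has 31 days (53 − 31 = 22 remain).
22 into Jun → Jun 22.

Jun 22, 2049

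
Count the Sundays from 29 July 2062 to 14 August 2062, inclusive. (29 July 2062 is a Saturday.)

3

29 July 2062 is a Saturday; the first Sunday on or after it is 30 July 2062 (1 day later).
From 30 July 2062 to 14 August 2062: 1 + 14 = 15 days (rest of July, August).
15 ÷ 7 = 2 full weeks with remainder 1, so 2 more Sundays after the first → 3.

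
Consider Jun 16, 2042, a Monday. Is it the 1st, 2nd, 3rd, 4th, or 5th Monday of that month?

3rd

Day 16 falls in week ⌈16/7⌉ of the month.
Days 1–7 hold the 1st Monday, 8–14 the 2nd, 15–21 the 3rd, 22–28 the 4th, 29–31 the 5th.
16 is in the range for the 3rd.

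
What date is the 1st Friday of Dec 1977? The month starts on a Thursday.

Dec 2, 1977

Dec 1977 begins on a Thursday, so the first Friday is Dec 2 (1 day later).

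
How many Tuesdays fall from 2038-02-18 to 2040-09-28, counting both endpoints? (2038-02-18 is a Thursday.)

136

2038-02-18 is a Thursday; the first Tuesday on or after it is 2038-02-23 (5 days later).
From 2038-02-23 to 2040-09-28: 311 + 365 + 272 = 948 days (rest of 2038, 2039, to 2040-09-28 in 2040).
948 ÷ 7 = 135 full weeks with remainder 3, so 135 more Tuesdays after the first → 136.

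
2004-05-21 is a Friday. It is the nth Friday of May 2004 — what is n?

Day 21 falls in week ⌈21/7⌉ of the month.
Days 1–7 hold the 1st Friday, 8–14 the 2nd, 15–21 the 3rd, 22–28 the 4th, 29–31 the 5th.
21 is in the range for the 3rd.

3rd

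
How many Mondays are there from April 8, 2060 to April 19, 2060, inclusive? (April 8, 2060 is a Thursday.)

April 8, 2060 is a Thursday; the first Monday on or after it is April 12, 2060 (4 days later).
From April 12, 2060 to April 19, 2060 is 19 − 12 = 7 days.
7 ÷ 7 = 1 full weeks with remainder 0, so 1 more Mondays after the first → 2.

2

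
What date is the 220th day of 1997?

Jan has 31 days (220 − 31 = 189 remain).
Feb has 28 days (189 − 28 = 161 remain).
Mar has 31 days (161 − 31 = 130 remain).
Apr has 30 days (130 − 30 = 100 remain).
May has 31 days (100 − 31 = 69 remain).
Jun has 30 days (69 − 30 = 39 remain).
Jul has 31 days (39 − 31 = 8 remain).
8 into Aug → Aug 8.

Aug 8, 1997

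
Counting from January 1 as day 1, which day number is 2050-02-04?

35

Days in months before February: 31 = 31.
Plus 4 days into February → day 35.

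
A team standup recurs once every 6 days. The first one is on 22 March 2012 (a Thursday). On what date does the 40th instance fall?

The 40th occurrence is 39 intervals after the first: 39 × 6 = 234 days after 22 March 2012.
March has 31 days — 9 days to the end of March leaves 225.
April has 30 days (195 left).
May has 31 days (164 left).
June has 30 days (134 left).
July has 31 days (103 left).
August has 31 days (72 left).
September has 30 days (42 left).
October has 31 days (11 left).
11 days into November → 11 November 2012.

11 November 2012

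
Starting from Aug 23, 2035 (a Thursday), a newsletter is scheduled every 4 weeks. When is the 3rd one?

The 3rd occurrence is 2 intervals after the first: 2 × 28 = 56 days after Aug 23, 2035.
Aug has 31 days — 8 days to the end of Aug leaves 48.
Sep has 30 days (18 left).
18 days into Oct → Oct 18, 2035.

Oct 18, 2035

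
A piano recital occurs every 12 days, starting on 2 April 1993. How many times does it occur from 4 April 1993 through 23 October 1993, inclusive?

Occurrences land 12·i days after 2 April 1993 for i = 0, 1, 2, …
4 April 1993 is 2 days after the start; 2 ÷ 12 = 0 remainder 2; since the remainder is 2, round up to i = 1. First occurrence in the window: #2 on 14 April 1993 (1×12 = 12 days in).
23 October 1993 is 204 days after the start; 204 ÷ 12 = 17 remainder 0. Last occurrence in the window: #18 on 23 October 1993.
Occurrences #2 through #18: 17 in total.

17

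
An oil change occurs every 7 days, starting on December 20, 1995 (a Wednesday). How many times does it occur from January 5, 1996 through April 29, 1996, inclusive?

16

Occurrences land 7·i days after December 20, 1995 for i = 0, 1, 2, …
January 5, 1996 is 16 days after the start; 16 ÷ 7 = 2 remainder 2; since the remainder is 2, round up to i = 3. First occurrence in the window: #4 on January 10, 1996 (3×7 = 21 days in).
April 29, 1996 is 131 days after the start; 131 ÷ 7 = 18 remainder 5. Last occurrence in the window: #19 on April 24, 1996.
Occurrences #4 through #19: 16 in total.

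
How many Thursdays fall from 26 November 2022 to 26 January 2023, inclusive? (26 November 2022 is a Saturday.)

26 November 2022 is a Saturday; the first Thursday on or after it is 1 December 2022 (5 days later).
From 1 December 2022 to 26 January 2023: 30 + 26 = 56 days (rest of December, January).
56 ÷ 7 = 8 full weeks with remainder 0, so 8 more Thursdays after the first → 9.

9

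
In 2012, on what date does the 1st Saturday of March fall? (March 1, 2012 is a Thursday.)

March 2012 begins on a Thursday, so the first Saturday is March 3 (2 days later).

2012-03-03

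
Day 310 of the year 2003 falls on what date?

6 November 2003

January has 31 days (310 − 31 = 279 remain).
February has 28 days (279 − 28 = 251 remain).
March has 31 days (251 − 31 = 220 remain).
April has 30 days (220 − 30 = 190 remain).
May has 31 days (190 − 31 = 159 remain).
June has 30 days (159 − 30 = 129 remain).
July has 31 days (129 − 31 = 98 remain).
August has 31 days (98 − 31 = 67 remain).
September has 30 days (67 − 30 = 37 remain).
October has 31 days (37 − 31 = 6 remain).
6 into November → November 6.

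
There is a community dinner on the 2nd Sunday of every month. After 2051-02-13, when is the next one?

February 2051 starts on a Wednesday; its first Sunday is the 5th, so the 2nd Sunday is the 12th — 2051-02-12.
That is not after 2051-02-13, so look at March 2051.
March 2051 starts on a Wednesday; its first Sunday is the 5th, so the 2nd Sunday is the 12th — 2051-03-12.

2051-03-12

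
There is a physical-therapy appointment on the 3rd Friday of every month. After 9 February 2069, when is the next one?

February 2069 starts on a Friday; its first Friday is the 1st, so the 3rd Friday is the 15th — 15 February 2069.
15 February 2069 is after 9 February 2069, so that is the next one.

15 February 2069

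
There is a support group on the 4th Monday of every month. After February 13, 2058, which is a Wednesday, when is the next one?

February 2058 starts on a Friday; its first Monday is the 4th, so the 4th Monday is the 25th — February 25, 2058.
February 25, 2058 is after February 13, 2058, so that is the next one.

February 25, 2058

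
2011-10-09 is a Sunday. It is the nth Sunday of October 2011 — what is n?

Day 9 falls in week ⌈9/7⌉ of the month.
Days 1–7 hold the 1st Sunday, 8–14 the 2nd, 15–21 the 3rd, 22–28 the 4th, 29–31 the 5th.
9 is in the range for the 2nd.

2nd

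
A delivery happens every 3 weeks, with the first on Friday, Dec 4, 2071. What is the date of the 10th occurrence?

Jun 10, 2072

The 10th occurrence is 9 intervals after the first: 9 × 21 = 189 days after Dec 4, 2071.
Dec has 31 days — 27 days to the end of Dec leaves 162.
Jan has 31 days (131 left).
Feb has 29 days (102 left).
Mar has 31 days (71 left).
Apr has 30 days (41 left).
May has 31 days (10 left).
10 days into Jun → Jun 10, 2072.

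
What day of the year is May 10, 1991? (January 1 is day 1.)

Days in months before May: 31 + 28 + 31 + 30 = 120.
Plus 10 days into May → day 130.

130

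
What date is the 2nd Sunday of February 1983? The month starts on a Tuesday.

February 1983 begins on a Tuesday, so the first Sunday is February 6 (5 days later).
The 2nd Sunday is 1 weeks later: 6 + 7 = 13.

1983-02-13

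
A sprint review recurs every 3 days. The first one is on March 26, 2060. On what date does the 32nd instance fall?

The 32nd occurrence is 31 intervals after the first: 31 × 3 = 93 days after March 26, 2060.
March has 31 days — 5 days to the end of March leaves 88.
April has 30 days (58 left).
May has 31 days (27 left).
27 days into June → June 27, 2060.

June 27, 2060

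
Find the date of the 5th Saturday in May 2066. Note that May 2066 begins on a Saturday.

May 2066 begins on a Saturday, so the first Saturday is May 1.
The 5th Saturday is 4 weeks later: 1 + 28 = 29.

May 29, 2066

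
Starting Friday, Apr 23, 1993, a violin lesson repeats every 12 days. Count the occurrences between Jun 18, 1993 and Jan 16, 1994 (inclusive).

18

Occurrences land 12·i days after Apr 23, 1993 for i = 0, 1, 2, …
Jun 18, 1993 is 56 days after the start; 56 ÷ 12 = 4 remainder 8; since the remainder is 8, round up to i = 5. First occurrence in the window: #6 on Jun 22, 1993 (5×12 = 60 days in).
Jan 16, 1994 is 268 days after the start; 268 ÷ 12 = 22 remainder 4. Last occurrence in the window: #23 on Jan 12, 1994.
Occurrences #6 through #23: 18 in total.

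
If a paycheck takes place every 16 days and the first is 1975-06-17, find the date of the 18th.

1976-03-15

The 18th occurrence is 17 intervals after the first: 17 × 16 = 272 days after 1975-06-17.
June has 30 days — 13 days to the end of June leaves 259.
July has 31 days (228 left).
August has 31 days (197 left).
September has 30 days (167 left).
October has 31 days (136 left).
November has 30 days (106 left).
December has 31 days (75 left).
January has 31 days (44 left).
February has 29 days (15 left).
15 days into March → 1976-03-15.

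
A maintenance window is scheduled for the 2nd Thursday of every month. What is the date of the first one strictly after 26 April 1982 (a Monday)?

13 May 1982

April 1982 starts on a Thursday; its first Thursday is the 1st, so the 2nd Thursday is the 8th — 8 April 1982.
That is not after 26 April 1982, so look at May 1982.
May 1982 starts on a Saturday; its first Thursday is the 6th, so the 2nd Thursday is the 13th — 13 May 1982.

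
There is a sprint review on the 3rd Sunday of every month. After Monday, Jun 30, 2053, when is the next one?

Jun 2053 starts on a Sunday; its first Sunday is the 1st, so the 3rd Sunday is the 15th — Jun 15, 2053.
That is not after Jun 30, 2053, so look at Jul 2053.
Jul 2053 starts on a Tuesday; its first Sunday is the 6th, so the 3rd Sunday is the 20th — Jul 20, 2053.

Jul 20, 2053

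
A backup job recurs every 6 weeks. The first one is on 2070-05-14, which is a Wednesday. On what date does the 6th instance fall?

2070-12-10

The 6th occurrence is 5 intervals after the first: 5 × 42 = 210 days after 2070-05-14.
May has 31 days — 17 days to the end of May leaves 193.
June has 30 days (163 left).
July has 31 days (132 left).
August has 31 days (101 left).
September has 30 days (71 left).
October has 31 days (40 left).
November has 30 days (10 left).
10 days into December → 2070-12-10.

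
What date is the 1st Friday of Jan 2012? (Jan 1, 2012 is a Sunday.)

Jan 6, 2012

Jan 2012 begins on a Sunday, so the first Friday is Jan 6 (5 days later).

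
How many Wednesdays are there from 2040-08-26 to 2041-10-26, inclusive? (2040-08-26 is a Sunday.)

2040-08-26 is a Sunday; the first Wednesday on or after it is 2040-08-29 (3 days later).
From 2040-08-29 to 2041-10-26: 124 + 299 = 423 days (rest of 2040, to 2041-10-26 in 2041).
423 ÷ 7 = 60 full weeks with remainder 3, so 60 more Wednesdays after the first → 61.

61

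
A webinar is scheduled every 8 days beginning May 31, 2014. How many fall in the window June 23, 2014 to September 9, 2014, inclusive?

10

Occurrences land 8·i days after May 31, 2014 for i = 0, 1, 2, …
June 23, 2014 is 23 days after the start; 23 ÷ 8 = 2 remainder 7; since the remainder is 7, round up to i = 3. First occurrence in the window: #4 on June 24, 2014 (3×8 = 24 days in).
September 9, 2014 is 101 days after the start; 101 ÷ 8 = 12 remainder 5. Last occurrence in the window: #13 on September 4, 2014.
Occurrences #4 through #13: 10 in total.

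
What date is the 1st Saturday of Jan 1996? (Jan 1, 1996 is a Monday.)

Jan 6, 1996

Jan 1996 begins on a Monday, so the first Saturday is Jan 6 (5 days later).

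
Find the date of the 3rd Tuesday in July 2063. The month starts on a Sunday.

2063-07-17

July 2063 begins on a Sunday, so the first Tuesday is July 3 (2 days later).
The 3rd Tuesday is 2 weeks later: 3 + 14 = 17.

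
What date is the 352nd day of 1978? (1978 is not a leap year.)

January has 31 days (352 − 31 = 321 remain).
February has 28 days (321 − 28 = 293 remain).
March has 31 days (293 − 31 = 262 remain).
April has 30 days (262 − 30 = 232 remain).
May has 31 days (232 − 31 = 201 remain).
June has 30 days (201 − 30 = 171 remain).
July has 31 days (171 − 31 = 140 remain).
August has 31 days (140 − 31 = 109 remain).
September has 30 days (109 − 30 = 79 remain).
October has 31 days (79 − 31 = 48 remain).
November has 30 days (48 − 30 = 18 remain).
18 into December → December 18.

December 18, 1978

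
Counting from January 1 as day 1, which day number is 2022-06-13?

164

Days in months before June: 31 + 28 + 31 + 30 + 31 = 151.
Plus 13 days into June → day 164.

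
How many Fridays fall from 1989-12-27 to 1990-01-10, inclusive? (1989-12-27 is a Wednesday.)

2

1989-12-27 is a Wednesday; the first Friday on or after it is 1989-12-29 (2 days later).
From 1989-12-29 to 1990-01-10: 2 + 10 = 12 days (rest of December, January).
12 ÷ 7 = 1 full weeks with remainder 5, so 1 more Fridays after the first → 2.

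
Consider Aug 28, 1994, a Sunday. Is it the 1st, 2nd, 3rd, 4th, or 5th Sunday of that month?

Day 28 falls in week ⌈28/7⌉ of the month.
Days 1–7 hold the 1st Sunday, 8–14 the 2nd, 15–21 the 3rd, 22–28 the 4th, 29–31 the 5th.
28 is in the range for the 4th.

4th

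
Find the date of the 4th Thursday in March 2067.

2067-03-24

March 2067 begins on a Tuesday, so the first Thursday is March 3 (2 days later).
The 4th Thursday is 3 weeks later: 3 + 21 = 24.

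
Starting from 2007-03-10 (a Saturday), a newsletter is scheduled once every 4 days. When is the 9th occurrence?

The 9th occurrence is 8 intervals after the first: 8 × 4 = 32 days after 2007-03-10.
March has 31 days — 21 days to the end of March leaves 11.
11 days into April → 2007-04-11.

2007-04-11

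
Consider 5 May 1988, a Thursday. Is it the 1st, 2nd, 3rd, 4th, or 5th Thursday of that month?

Day 5 falls in week ⌈5/7⌉ of the month.
Days 1–7 hold the 1st Thursday, 8–14 the 2nd, 15–21 the 3rd, 22–28 the 4th, 29–31 the 5th.
5 is in the range for the 1st.

1st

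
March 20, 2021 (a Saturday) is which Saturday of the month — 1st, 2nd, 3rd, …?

Day 20 falls in week ⌈20/7⌉ of the month.
Days 1–7 hold the 1st Saturday, 8–14 the 2nd, 15–21 the 3rd, 22–28 the 4th, 29–31 the 5th.
20 is in the range for the 3rd.

3rd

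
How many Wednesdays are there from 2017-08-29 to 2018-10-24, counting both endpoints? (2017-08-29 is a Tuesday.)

2017-08-29 is a Tuesday; the first Wednesday on or after it is 2017-08-30 (1 day later).
From 2017-08-30 to 2018-10-24: 123 + 297 = 420 days (rest of 2017, to 2018-10-24 in 2018).
420 ÷ 7 = 60 full weeks with remainder 0, so 60 more Wednesdays after the first → 61.

61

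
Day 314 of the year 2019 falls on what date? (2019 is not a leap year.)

10 November 2019

January has 31 days (314 − 31 = 283 remain).
February has 28 days (283 − 28 = 255 remain).
March has 31 days (255 − 31 = 224 remain).
April has 30 days (224 − 30 = 194 remain).
May has 31 days (194 − 31 = 163 remain).
June has 30 days (163 − 30 = 133 remain).
July has 31 days (133 − 31 = 102 remain).
August has 31 days (102 − 31 = 71 remain).
September has 30 days (71 − 30 = 41 remain).
October has 31 days (41 − 31 = 10 remain).
10 into November → November 10.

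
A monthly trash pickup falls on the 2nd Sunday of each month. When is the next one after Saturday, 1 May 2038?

9 May 2038

May 2038 starts on a Saturday; its first Sunday is the 2nd, so the 2nd Sunday is the 9th — 9 May 2038.
9 May 2038 is after 1 May 2038, so that is the next one.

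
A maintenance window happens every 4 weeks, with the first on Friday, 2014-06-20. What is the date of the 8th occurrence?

2015-01-02

The 8th occurrence is 7 intervals after the first: 7 × 28 = 196 days after 2014-06-20.
June has 30 days — 10 days to the end of June leaves 186.
July has 31 days (155 left).
August has 31 days (124 left).
September has 30 days (94 left).
October has 31 days (63 left).
November has 30 days (33 left).
December has 31 days (2 left).
2 days into January → 2015-01-02.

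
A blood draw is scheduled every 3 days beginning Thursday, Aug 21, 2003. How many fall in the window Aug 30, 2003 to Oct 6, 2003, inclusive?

13

Occurrences land 3·i days after Aug 21, 2003 for i = 0, 1, 2, …
Aug 30, 2003 is 9 days after the start; 9 ÷ 3 = 3 remainder 0. First occurrence in the window: #4 on Aug 30, 2003 (3×3 = 9 days in).
Oct 6, 2003 is 46 days after the start; 46 ÷ 3 = 15 remainder 1. Last occurrence in the window: #16 on Oct 5, 2003.
Occurrences #4 through #16: 13 in total.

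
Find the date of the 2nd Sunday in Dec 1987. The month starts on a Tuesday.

Dec 13, 1987

Dec 1987 begins on a Tuesday, so the first Sunday is Dec 6 (5 days later).
The 2nd Sunday is 1 weeks later: 6 + 7 = 13.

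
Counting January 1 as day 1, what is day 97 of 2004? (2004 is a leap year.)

6 April 2004

January has 31 days (97 − 31 = 66 remain).
February has 29 days (66 − 29 = 37 remain).
March has 31 days (37 − 31 = 6 remain).
6 into April → April 6.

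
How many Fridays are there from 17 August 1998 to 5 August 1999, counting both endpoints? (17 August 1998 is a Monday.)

17 August 1998 is a Monday; the first Friday on or after it is 21 August 1998 (4 days later).
From 21 August 1998 to 5 August 1999: 132 + 217 = 349 days (rest of 1998, to 5 August 1999 in 1999).
349 ÷ 7 = 49 full weeks with remainder 6, so 49 more Fridays after the first → 50.

50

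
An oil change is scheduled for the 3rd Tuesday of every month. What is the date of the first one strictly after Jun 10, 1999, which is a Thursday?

Jun 1999 starts on a Tuesday; its first Tuesday is the 1st, so the 3rd Tuesday is the 15th — Jun 15, 1999.
Jun 15, 1999 is after Jun 10, 1999, so that is the next one.

Jun 15, 1999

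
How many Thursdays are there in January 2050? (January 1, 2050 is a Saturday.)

January 1, 2050 is a Saturday; the first Thursday on or after it is January 6, 2050 (5 days later).
From January 6, 2050 to January 31, 2050 is 31 − 6 = 25 days.
25 ÷ 7 = 3 full weeks with remainder 4, so 3 more Thursdays after the first → 4.

4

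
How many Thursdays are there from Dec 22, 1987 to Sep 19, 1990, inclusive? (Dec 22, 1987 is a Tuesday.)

Dec 22, 1987 is a Tuesday; the first Thursday on or after it is Dec 24, 1987 (2 days later).
From Dec 24, 1987 to Sep 19, 1990: 7 + 366 + 365 + 262 = 1000 days (rest of 1987, 1988, 1989, to Sep 19, 1990 in 1990).
1000 ÷ 7 = 142 full weeks with remainder 6, so 142 more Thursdays after the first → 143.

143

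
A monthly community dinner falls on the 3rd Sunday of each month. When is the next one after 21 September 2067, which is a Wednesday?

September 2067 starts on a Thursday; its first Sunday is the 4th, so the 3rd Sunday is the 18th — 18 September 2067.
That is not after 21 September 2067, so look at October 2067.
October 2067 starts on a Saturday; its first Sunday is the 2nd, so the 3rd Sunday is the 16th — 16 October 2067.

16 October 2067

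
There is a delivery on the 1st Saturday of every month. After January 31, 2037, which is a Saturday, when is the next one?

February 7, 2037

January 2037 starts on a Thursday, so its 1st Saturday is January 3, 2037 (2 days in).
That is not after January 31, 2037, so look at February 2037.
February 2037 starts on a Sunday, so its 1st Saturday is February 7, 2037 (6 days in).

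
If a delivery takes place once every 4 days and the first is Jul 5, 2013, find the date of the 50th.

The 50th occurrence is 49 intervals after the first: 49 × 4 = 196 days after Jul 5, 2013.
Jul has 31 days — 26 days to the end of Jul leaves 170.
Aug has 31 days (139 left).
Sep has 30 days (109 left).
Oct has 31 days (78 left).
Nov has 30 days (48 left).
Dec has 31 days (17 left).
17 days into Jan → Jan 17, 2014.

Jan 17, 2014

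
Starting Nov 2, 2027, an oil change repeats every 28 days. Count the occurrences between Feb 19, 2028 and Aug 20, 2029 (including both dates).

20

Occurrences land 28·i days after Nov 2, 2027 for i = 0, 1, 2, …
Feb 19, 2028 is 109 days after the start; 109 ÷ 28 = 3 remainder 25; since the remainder is 25, round up to i = 4. First occurrence in the window: #5 on Feb 22, 2028 (4×28 = 112 days in).
Aug 20, 2029 is 657 days after the start; 657 ÷ 28 = 23 remainder 13. Last occurrence in the window: #24 on Aug 7, 2029.
Occurrences #5 through #24: 20 in total.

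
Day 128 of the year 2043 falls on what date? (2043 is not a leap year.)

May 8, 2043

January has 31 days (128 − 31 = 97 remain).
February has 28 days (97 − 28 = 69 remain).
March has 31 days (69 − 31 = 38 remain).
April has 30 days (38 − 30 = 8 remain).
8 into May → May 8.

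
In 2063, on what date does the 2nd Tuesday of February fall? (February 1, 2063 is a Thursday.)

February 2063 begins on a Thursday, so the first Tuesday is February 6 (5 days later).
The 2nd Tuesday is 1 weeks later: 6 + 7 = 13.

February 13, 2063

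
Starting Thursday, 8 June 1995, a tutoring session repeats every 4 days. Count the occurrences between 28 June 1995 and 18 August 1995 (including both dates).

Occurrences land 4·i days after 8 June 1995 for i = 0, 1, 2, …
28 June 1995 is 20 days after the start; 20 ÷ 4 = 5 remainder 0. First occurrence in the window: #6 on 28 June 1995 (5×4 = 20 days in).
18 August 1995 is 71 days after the start; 71 ÷ 4 = 17 remainder 3. Last occurrence in the window: #18 on 15 August 1995.
Occurrences #6 through #18: 13 in total.

13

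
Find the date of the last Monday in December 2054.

28 December 2054

December 2054 begins on a Tuesday, so the first Monday is December 7 (6 days later).
December 2054 has 31 days. Adding weeks: 7, 14, 21, 28 — the last one ≤ 31 is the 28th.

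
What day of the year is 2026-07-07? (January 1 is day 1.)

Days in months before July: 31 + 28 + 31 + 30 + 31 + 30 = 181.
Plus 7 days into July → day 188.

188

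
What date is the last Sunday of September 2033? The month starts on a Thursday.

September 2033 begins on a Thursday, so the first Sunday is September 4 (3 days later).
September 2033 has 30 days. Adding weeks: 4, 11, 18, 25 — the last one ≤ 30 is the 25th.

25 September 2033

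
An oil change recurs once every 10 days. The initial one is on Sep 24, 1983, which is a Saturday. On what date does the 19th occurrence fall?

Mar 22, 1984

The 19th occurrence is 18 intervals after the first: 18 × 10 = 180 days after Sep 24, 1983.
Sep has 30 days — 6 days to the end of Sep leaves 174.
Oct has 31 days (143 left).
Nov has 30 days (113 left).
Dec has 31 days (82 left).
Jan has 31 days (51 left).
Feb has 29 days (22 left).
22 days into Mar → Mar 22, 1984.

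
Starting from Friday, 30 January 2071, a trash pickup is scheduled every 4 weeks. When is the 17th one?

The 17th occurrence is 16 intervals after the first: 16 × 28 = 448 days after 30 January 2071.
January has 31 days — 1 day to the end of January leaves 447.
From end of January to end of 2071 is 334 days (113 left).
January has 31 days (82 left).
February has 29 days (53 left).
March has 31 days (22 left).
22 days into April → 22 April 2072.

22 April 2072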